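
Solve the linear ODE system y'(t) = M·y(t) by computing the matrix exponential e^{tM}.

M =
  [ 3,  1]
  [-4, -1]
e^{tM} =
  [2*t*exp(t) + exp(t), t*exp(t)]
  [-4*t*exp(t), -2*t*exp(t) + exp(t)]

Strategy: write M = P · J · P⁻¹ where J is a Jordan canonical form, so e^{tM} = P · e^{tJ} · P⁻¹, and e^{tJ} can be computed block-by-block.

M has Jordan form
J =
  [1, 1]
  [0, 1]
(up to reordering of blocks).

Per-block formulas:
  For a 2×2 Jordan block J_2(1): exp(t · J_2(1)) = e^(1t)·(I + t·N), where N is the 2×2 nilpotent shift.

After assembling e^{tJ} and conjugating by P, we get:

e^{tM} =
  [2*t*exp(t) + exp(t), t*exp(t)]
  [-4*t*exp(t), -2*t*exp(t) + exp(t)]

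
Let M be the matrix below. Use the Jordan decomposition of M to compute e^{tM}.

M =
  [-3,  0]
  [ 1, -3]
e^{tM} =
  [exp(-3*t), 0]
  [t*exp(-3*t), exp(-3*t)]

Strategy: write M = P · J · P⁻¹ where J is a Jordan canonical form, so e^{tM} = P · e^{tJ} · P⁻¹, and e^{tJ} can be computed block-by-block.

M has Jordan form
J =
  [-3,  1]
  [ 0, -3]
(up to reordering of blocks).

Per-block formulas:
  For a 2×2 Jordan block J_2(-3): exp(t · J_2(-3)) = e^(-3t)·(I + t·N), where N is the 2×2 nilpotent shift.

After assembling e^{tJ} and conjugating by P, we get:

e^{tM} =
  [exp(-3*t), 0]
  [t*exp(-3*t), exp(-3*t)]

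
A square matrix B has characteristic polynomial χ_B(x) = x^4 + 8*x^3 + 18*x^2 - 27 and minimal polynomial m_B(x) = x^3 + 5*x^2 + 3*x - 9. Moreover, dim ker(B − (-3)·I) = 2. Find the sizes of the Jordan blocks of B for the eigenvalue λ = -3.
Block sizes for λ = -3: [2, 1]

Step 1 — from the characteristic polynomial, algebraic multiplicity of λ = -3 is 3. From dim ker(B − (-3)·I) = 2, there are exactly 2 Jordan blocks for λ = -3.
Step 2 — from the minimal polynomial, the factor (x + 3)^2 tells us the largest block for λ = -3 has size 2.
Step 3 — with total size 3, 2 blocks, and largest block 2, the block sizes (in nonincreasing order) are [2, 1].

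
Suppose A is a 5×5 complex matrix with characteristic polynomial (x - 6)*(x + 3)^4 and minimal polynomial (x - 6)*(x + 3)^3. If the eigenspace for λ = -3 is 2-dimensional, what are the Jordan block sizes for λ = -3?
Block sizes for λ = -3: [3, 1]

Step 1 — from the characteristic polynomial, algebraic multiplicity of λ = -3 is 4. From dim ker(A − (-3)·I) = 2, there are exactly 2 Jordan blocks for λ = -3.
Step 2 — from the minimal polynomial, the factor (x + 3)^3 tells us the largest block for λ = -3 has size 3.
Step 3 — with total size 4, 2 blocks, and largest block 3, the block sizes (in nonincreasing order) are [3, 1].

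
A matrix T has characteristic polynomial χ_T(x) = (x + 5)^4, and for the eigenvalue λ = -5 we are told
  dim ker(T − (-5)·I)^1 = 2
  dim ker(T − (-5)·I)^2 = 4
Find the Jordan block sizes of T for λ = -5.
Block sizes for λ = -5: [2, 2]

From the dimensions of kernels of powers, the number of Jordan blocks of size at least j is d_j − d_{j−1} where d_j = dim ker(N^j) (with d_0 = 0). Computing the differences gives [2, 2].
The number of blocks of size exactly k is (#blocks of size ≥ k) − (#blocks of size ≥ k + 1), so the partition is: 2 block(s) of size 2.
In nonincreasing order the block sizes are [2, 2].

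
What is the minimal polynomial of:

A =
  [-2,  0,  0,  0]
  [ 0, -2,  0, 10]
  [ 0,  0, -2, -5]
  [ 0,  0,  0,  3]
x^2 - x - 6

The characteristic polynomial is χ_A(x) = (x - 3)*(x + 2)^3, so the eigenvalues are known. The minimal polynomial is
  m_A(x) = Π_λ (x − λ)^{k_λ}
where k_λ is the size of the *largest* Jordan block for λ (equivalently, the smallest k with (A − λI)^k v = 0 for every generalised eigenvector v of λ).

  λ = -2: largest Jordan block has size 1, contributing (x + 2)
  λ = 3: largest Jordan block has size 1, contributing (x − 3)

So m_A(x) = (x - 3)*(x + 2) = x^2 - x - 6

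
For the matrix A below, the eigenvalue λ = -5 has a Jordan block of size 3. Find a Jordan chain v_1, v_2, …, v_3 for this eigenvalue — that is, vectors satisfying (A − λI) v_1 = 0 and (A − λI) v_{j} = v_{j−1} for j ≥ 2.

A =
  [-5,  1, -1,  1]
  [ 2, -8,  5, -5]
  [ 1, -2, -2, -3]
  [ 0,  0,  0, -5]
A Jordan chain for λ = -5 of length 3:
v_1 = (1, -1, -1, 0)ᵀ
v_2 = (0, 2, 1, 0)ᵀ
v_3 = (1, 0, 0, 0)ᵀ

Let N = A − (-5)·I. We want v_3 with N^3 v_3 = 0 but N^2 v_3 ≠ 0; then v_{j-1} := N · v_j for j = 3, …, 2.

Pick v_3 = (1, 0, 0, 0)ᵀ.
Then v_2 = N · v_3 = (0, 2, 1, 0)ᵀ.
Then v_1 = N · v_2 = (1, -1, -1, 0)ᵀ.

Sanity check: (A − (-5)·I) v_1 = (0, 0, 0, 0)ᵀ = 0. ✓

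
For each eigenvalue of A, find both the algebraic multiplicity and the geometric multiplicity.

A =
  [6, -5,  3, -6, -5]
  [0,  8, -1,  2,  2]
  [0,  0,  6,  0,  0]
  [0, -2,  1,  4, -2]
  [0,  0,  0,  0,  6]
λ = 6: alg = 5, geom = 3

Step 1 — factor the characteristic polynomial to read off the algebraic multiplicities:
  χ_A(x) = (x - 6)^5

Step 2 — compute geometric multiplicities via the rank-nullity identity g(λ) = n − rank(A − λI):
  rank(A − (6)·I) = 2, so dim ker(A − (6)·I) = n − 2 = 3

Summary:
  λ = 6: algebraic multiplicity = 5, geometric multiplicity = 3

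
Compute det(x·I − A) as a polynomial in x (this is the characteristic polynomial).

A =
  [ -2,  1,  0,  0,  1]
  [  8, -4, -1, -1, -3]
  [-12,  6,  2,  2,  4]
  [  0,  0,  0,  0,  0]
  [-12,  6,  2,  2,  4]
x^5

Expanding det(x·I − A) (e.g. by cofactor expansion or by noting that A is similar to its Jordan form J, which has the same characteristic polynomial as A) gives
  χ_A(x) = x^5
which factors as x^5. The eigenvalues (with algebraic multiplicities) are λ = 0 with multiplicity 5.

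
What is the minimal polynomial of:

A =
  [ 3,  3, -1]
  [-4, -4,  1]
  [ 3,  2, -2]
x^3 + 3*x^2 + 3*x + 1

The characteristic polynomial is χ_A(x) = (x + 1)^3, so the eigenvalues are known. The minimal polynomial is
  m_A(x) = Π_λ (x − λ)^{k_λ}
where k_λ is the size of the *largest* Jordan block for λ (equivalently, the smallest k with (A − λI)^k v = 0 for every generalised eigenvector v of λ).

  λ = -1: largest Jordan block has size 3, contributing (x + 1)^3

So m_A(x) = (x + 1)^3 = x^3 + 3*x^2 + 3*x + 1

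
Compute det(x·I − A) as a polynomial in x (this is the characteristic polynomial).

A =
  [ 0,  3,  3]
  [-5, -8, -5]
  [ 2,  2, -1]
x^3 + 9*x^2 + 27*x + 27

Expanding det(x·I − A) (e.g. by cofactor expansion or by noting that A is similar to its Jordan form J, which has the same characteristic polynomial as A) gives
  χ_A(x) = x^3 + 9*x^2 + 27*x + 27
which factors as (x + 3)^3. The eigenvalues (with algebraic multiplicities) are λ = -3 with multiplicity 3.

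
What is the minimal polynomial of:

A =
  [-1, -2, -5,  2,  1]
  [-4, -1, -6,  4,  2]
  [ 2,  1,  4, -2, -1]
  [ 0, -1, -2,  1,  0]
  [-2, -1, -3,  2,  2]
x^2 - 2*x + 1

The characteristic polynomial is χ_A(x) = (x - 1)^5, so the eigenvalues are known. The minimal polynomial is
  m_A(x) = Π_λ (x − λ)^{k_λ}
where k_λ is the size of the *largest* Jordan block for λ (equivalently, the smallest k with (A − λI)^k v = 0 for every generalised eigenvector v of λ).

  λ = 1: largest Jordan block has size 2, contributing (x − 1)^2

So m_A(x) = (x - 1)^2 = x^2 - 2*x + 1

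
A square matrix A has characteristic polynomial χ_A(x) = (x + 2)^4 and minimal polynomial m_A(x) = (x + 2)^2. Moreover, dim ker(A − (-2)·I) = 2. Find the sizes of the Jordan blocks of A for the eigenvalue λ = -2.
Block sizes for λ = -2: [2, 2]

Step 1 — from the characteristic polynomial, algebraic multiplicity of λ = -2 is 4. From dim ker(A − (-2)·I) = 2, there are exactly 2 Jordan blocks for λ = -2.
Step 2 — from the minimal polynomial, the factor (x + 2)^2 tells us the largest block for λ = -2 has size 2.
Step 3 — with total size 4, 2 blocks, and largest block 2, the block sizes (in nonincreasing order) are [2, 2].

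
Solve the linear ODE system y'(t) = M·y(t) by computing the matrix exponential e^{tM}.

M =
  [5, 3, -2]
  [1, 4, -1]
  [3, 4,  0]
e^{tM} =
  [t^2*exp(3*t)/2 + 2*t*exp(3*t) + exp(3*t), t^2*exp(3*t)/2 + 3*t*exp(3*t), -t^2*exp(3*t)/2 - 2*t*exp(3*t)]
  [t*exp(3*t), t*exp(3*t) + exp(3*t), -t*exp(3*t)]
  [t^2*exp(3*t)/2 + 3*t*exp(3*t), t^2*exp(3*t)/2 + 4*t*exp(3*t), -t^2*exp(3*t)/2 - 3*t*exp(3*t) + exp(3*t)]

Strategy: write M = P · J · P⁻¹ where J is a Jordan canonical form, so e^{tM} = P · e^{tJ} · P⁻¹, and e^{tJ} can be computed block-by-block.

M has Jordan form
J =
  [3, 1, 0]
  [0, 3, 1]
  [0, 0, 3]
(up to reordering of blocks).

Per-block formulas:
  For a 3×3 Jordan block J_3(3): exp(t · J_3(3)) = e^(3t)·(I + t·N + (t^2/2)·N^2), where N is the 3×3 nilpotent shift.

After assembling e^{tJ} and conjugating by P, we get:

e^{tM} =
  [t^2*exp(3*t)/2 + 2*t*exp(3*t) + exp(3*t), t^2*exp(3*t)/2 + 3*t*exp(3*t), -t^2*exp(3*t)/2 - 2*t*exp(3*t)]
  [t*exp(3*t), t*exp(3*t) + exp(3*t), -t*exp(3*t)]
  [t^2*exp(3*t)/2 + 3*t*exp(3*t), t^2*exp(3*t)/2 + 4*t*exp(3*t), -t^2*exp(3*t)/2 - 3*t*exp(3*t) + exp(3*t)]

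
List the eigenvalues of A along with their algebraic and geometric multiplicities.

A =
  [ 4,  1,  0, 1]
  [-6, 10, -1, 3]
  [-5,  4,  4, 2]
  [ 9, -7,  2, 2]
λ = 5: alg = 4, geom = 2

Step 1 — factor the characteristic polynomial to read off the algebraic multiplicities:
  χ_A(x) = (x - 5)^4

Step 2 — compute geometric multiplicities via the rank-nullity identity g(λ) = n − rank(A − λI):
  rank(A − (5)·I) = 2, so dim ker(A − (5)·I) = n − 2 = 2

Summary:
  λ = 5: algebraic multiplicity = 4, geometric multiplicity = 2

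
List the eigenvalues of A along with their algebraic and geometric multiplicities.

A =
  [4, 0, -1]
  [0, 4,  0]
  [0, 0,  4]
λ = 4: alg = 3, geom = 2

Step 1 — factor the characteristic polynomial to read off the algebraic multiplicities:
  χ_A(x) = (x - 4)^3

Step 2 — compute geometric multiplicities via the rank-nullity identity g(λ) = n − rank(A − λI):
  rank(A − (4)·I) = 1, so dim ker(A − (4)·I) = n − 1 = 2

Summary:
  λ = 4: algebraic multiplicity = 3, geometric multiplicity = 2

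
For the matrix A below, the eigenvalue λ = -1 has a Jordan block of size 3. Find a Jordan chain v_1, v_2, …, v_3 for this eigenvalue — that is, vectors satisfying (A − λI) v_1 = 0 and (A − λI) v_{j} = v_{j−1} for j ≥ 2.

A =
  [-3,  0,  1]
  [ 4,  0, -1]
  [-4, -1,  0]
A Jordan chain for λ = -1 of length 3:
v_1 = (-1, 2, -2)ᵀ
v_2 = (0, 1, -1)ᵀ
v_3 = (0, 1, 0)ᵀ

Let N = A − (-1)·I. We want v_3 with N^3 v_3 = 0 but N^2 v_3 ≠ 0; then v_{j-1} := N · v_j for j = 3, …, 2.

Pick v_3 = (0, 1, 0)ᵀ.
Then v_2 = N · v_3 = (0, 1, -1)ᵀ.
Then v_1 = N · v_2 = (-1, 2, -2)ᵀ.

Sanity check: (A − (-1)·I) v_1 = (0, 0, 0)ᵀ = 0. ✓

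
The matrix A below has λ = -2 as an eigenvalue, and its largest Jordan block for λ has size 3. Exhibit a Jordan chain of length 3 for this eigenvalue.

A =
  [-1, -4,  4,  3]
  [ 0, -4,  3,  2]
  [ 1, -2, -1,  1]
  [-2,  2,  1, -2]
A Jordan chain for λ = -2 of length 3:
v_1 = (-1, -1, 0, -1)ᵀ
v_2 = (1, 0, 1, -2)ᵀ
v_3 = (1, 0, 0, 0)ᵀ

Let N = A − (-2)·I. We want v_3 with N^3 v_3 = 0 but N^2 v_3 ≠ 0; then v_{j-1} := N · v_j for j = 3, …, 2.

Pick v_3 = (1, 0, 0, 0)ᵀ.
Then v_2 = N · v_3 = (1, 0, 1, -2)ᵀ.
Then v_1 = N · v_2 = (-1, -1, 0, -1)ᵀ.

Sanity check: (A − (-2)·I) v_1 = (0, 0, 0, 0)ᵀ = 0. ✓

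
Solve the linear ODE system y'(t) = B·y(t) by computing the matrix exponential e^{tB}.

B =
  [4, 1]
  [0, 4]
e^{tB} =
  [exp(4*t), t*exp(4*t)]
  [0, exp(4*t)]

Strategy: write B = P · J · P⁻¹ where J is a Jordan canonical form, so e^{tB} = P · e^{tJ} · P⁻¹, and e^{tJ} can be computed block-by-block.

B has Jordan form
J =
  [4, 1]
  [0, 4]
(up to reordering of blocks).

Per-block formulas:
  For a 2×2 Jordan block J_2(4): exp(t · J_2(4)) = e^(4t)·(I + t·N), where N is the 2×2 nilpotent shift.

After assembling e^{tJ} and conjugating by P, we get:

e^{tB} =
  [exp(4*t), t*exp(4*t)]
  [0, exp(4*t)]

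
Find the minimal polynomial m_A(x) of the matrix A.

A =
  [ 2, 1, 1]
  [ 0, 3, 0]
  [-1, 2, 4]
x^3 - 9*x^2 + 27*x - 27

The characteristic polynomial is χ_A(x) = (x - 3)^3, so the eigenvalues are known. The minimal polynomial is
  m_A(x) = Π_λ (x − λ)^{k_λ}
where k_λ is the size of the *largest* Jordan block for λ (equivalently, the smallest k with (A − λI)^k v = 0 for every generalised eigenvector v of λ).

  λ = 3: largest Jordan block has size 3, contributing (x − 3)^3

So m_A(x) = (x - 3)^3 = x^3 - 9*x^2 + 27*x - 27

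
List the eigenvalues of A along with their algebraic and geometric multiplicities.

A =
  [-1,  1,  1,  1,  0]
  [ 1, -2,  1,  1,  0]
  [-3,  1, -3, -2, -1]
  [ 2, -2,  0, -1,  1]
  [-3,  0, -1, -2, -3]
λ = -2: alg = 5, geom = 2

Step 1 — factor the characteristic polynomial to read off the algebraic multiplicities:
  χ_A(x) = (x + 2)^5

Step 2 — compute geometric multiplicities via the rank-nullity identity g(λ) = n − rank(A − λI):
  rank(A − (-2)·I) = 3, so dim ker(A − (-2)·I) = n − 3 = 2

Summary:
  λ = -2: algebraic multiplicity = 5, geometric multiplicity = 2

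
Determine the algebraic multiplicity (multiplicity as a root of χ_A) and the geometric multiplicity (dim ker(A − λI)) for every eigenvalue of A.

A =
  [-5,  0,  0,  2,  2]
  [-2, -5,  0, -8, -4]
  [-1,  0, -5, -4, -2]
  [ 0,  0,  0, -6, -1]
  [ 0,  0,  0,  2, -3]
λ = -5: alg = 4, geom = 3; λ = -4: alg = 1, geom = 1

Step 1 — factor the characteristic polynomial to read off the algebraic multiplicities:
  χ_A(x) = (x + 4)*(x + 5)^4

Step 2 — compute geometric multiplicities via the rank-nullity identity g(λ) = n − rank(A − λI):
  rank(A − (-5)·I) = 2, so dim ker(A − (-5)·I) = n − 2 = 3
  rank(A − (-4)·I) = 4, so dim ker(A − (-4)·I) = n − 4 = 1

Summary:
  λ = -5: algebraic multiplicity = 4, geometric multiplicity = 3
  λ = -4: algebraic multiplicity = 1, geometric multiplicity = 1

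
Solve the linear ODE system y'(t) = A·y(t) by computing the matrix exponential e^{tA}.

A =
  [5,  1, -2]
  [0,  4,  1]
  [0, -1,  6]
e^{tA} =
  [exp(5*t), t^2*exp(5*t)/2 + t*exp(5*t), -t^2*exp(5*t)/2 - 2*t*exp(5*t)]
  [0, -t*exp(5*t) + exp(5*t), t*exp(5*t)]
  [0, -t*exp(5*t), t*exp(5*t) + exp(5*t)]

Strategy: write A = P · J · P⁻¹ where J is a Jordan canonical form, so e^{tA} = P · e^{tJ} · P⁻¹, and e^{tJ} can be computed block-by-block.

A has Jordan form
J =
  [5, 1, 0]
  [0, 5, 1]
  [0, 0, 5]
(up to reordering of blocks).

Per-block formulas:
  For a 3×3 Jordan block J_3(5): exp(t · J_3(5)) = e^(5t)·(I + t·N + (t^2/2)·N^2), where N is the 3×3 nilpotent shift.

After assembling e^{tJ} and conjugating by P, we get:

e^{tA} =
  [exp(5*t), t^2*exp(5*t)/2 + t*exp(5*t), -t^2*exp(5*t)/2 - 2*t*exp(5*t)]
  [0, -t*exp(5*t) + exp(5*t), t*exp(5*t)]
  [0, -t*exp(5*t), t*exp(5*t) + exp(5*t)]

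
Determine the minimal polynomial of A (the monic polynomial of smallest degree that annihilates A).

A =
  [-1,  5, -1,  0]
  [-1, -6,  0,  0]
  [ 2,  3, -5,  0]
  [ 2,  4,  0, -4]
x^3 + 12*x^2 + 48*x + 64

The characteristic polynomial is χ_A(x) = (x + 4)^4, so the eigenvalues are known. The minimal polynomial is
  m_A(x) = Π_λ (x − λ)^{k_λ}
where k_λ is the size of the *largest* Jordan block for λ (equivalently, the smallest k with (A − λI)^k v = 0 for every generalised eigenvector v of λ).

  λ = -4: largest Jordan block has size 3, contributing (x + 4)^3

So m_A(x) = (x + 4)^3 = x^3 + 12*x^2 + 48*x + 64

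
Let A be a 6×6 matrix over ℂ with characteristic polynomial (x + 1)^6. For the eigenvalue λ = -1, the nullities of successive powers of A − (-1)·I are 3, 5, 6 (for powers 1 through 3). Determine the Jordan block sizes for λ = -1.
Block sizes for λ = -1: [3, 2, 1]

From the dimensions of kernels of powers, the number of Jordan blocks of size at least j is d_j − d_{j−1} where d_j = dim ker(N^j) (with d_0 = 0). Computing the differences gives [3, 2, 1].
The number of blocks of size exactly k is (#blocks of size ≥ k) − (#blocks of size ≥ k + 1), so the partition is: 1 block(s) of size 1, 1 block(s) of size 2, 1 block(s) of size 3.
In nonincreasing order the block sizes are [3, 2, 1].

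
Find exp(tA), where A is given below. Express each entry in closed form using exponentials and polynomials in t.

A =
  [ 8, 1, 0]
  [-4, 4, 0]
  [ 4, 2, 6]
e^{tA} =
  [2*t*exp(6*t) + exp(6*t), t*exp(6*t), 0]
  [-4*t*exp(6*t), -2*t*exp(6*t) + exp(6*t), 0]
  [4*t*exp(6*t), 2*t*exp(6*t), exp(6*t)]

Strategy: write A = P · J · P⁻¹ where J is a Jordan canonical form, so e^{tA} = P · e^{tJ} · P⁻¹, and e^{tJ} can be computed block-by-block.

A has Jordan form
J =
  [6, 1, 0]
  [0, 6, 0]
  [0, 0, 6]
(up to reordering of blocks).

Per-block formulas:
  For a 2×2 Jordan block J_2(6): exp(t · J_2(6)) = e^(6t)·(I + t·N), where N is the 2×2 nilpotent shift.
  For a 1×1 block at λ = 6: exp(t · [6]) = [e^(6t)].

After assembling e^{tJ} and conjugating by P, we get:

e^{tA} =
  [2*t*exp(6*t) + exp(6*t), t*exp(6*t), 0]
  [-4*t*exp(6*t), -2*t*exp(6*t) + exp(6*t), 0]
  [4*t*exp(6*t), 2*t*exp(6*t), exp(6*t)]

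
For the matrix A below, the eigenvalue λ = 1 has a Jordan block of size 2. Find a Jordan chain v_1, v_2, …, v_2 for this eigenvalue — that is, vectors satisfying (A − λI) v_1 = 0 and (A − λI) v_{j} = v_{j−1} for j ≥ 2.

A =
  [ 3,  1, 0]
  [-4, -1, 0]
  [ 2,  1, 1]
A Jordan chain for λ = 1 of length 2:
v_1 = (2, -4, 2)ᵀ
v_2 = (1, 0, 0)ᵀ

Let N = A − (1)·I. We want v_2 with N^2 v_2 = 0 but N^1 v_2 ≠ 0; then v_{j-1} := N · v_j for j = 2, …, 2.

Pick v_2 = (1, 0, 0)ᵀ.
Then v_1 = N · v_2 = (2, -4, 2)ᵀ.

Sanity check: (A − (1)·I) v_1 = (0, 0, 0)ᵀ = 0. ✓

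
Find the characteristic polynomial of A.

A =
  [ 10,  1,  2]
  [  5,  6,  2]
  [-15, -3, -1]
x^3 - 15*x^2 + 75*x - 125

Expanding det(x·I − A) (e.g. by cofactor expansion or by noting that A is similar to its Jordan form J, which has the same characteristic polynomial as A) gives
  χ_A(x) = x^3 - 15*x^2 + 75*x - 125
which factors as (x - 5)^3. The eigenvalues (with algebraic multiplicities) are λ = 5 with multiplicity 3.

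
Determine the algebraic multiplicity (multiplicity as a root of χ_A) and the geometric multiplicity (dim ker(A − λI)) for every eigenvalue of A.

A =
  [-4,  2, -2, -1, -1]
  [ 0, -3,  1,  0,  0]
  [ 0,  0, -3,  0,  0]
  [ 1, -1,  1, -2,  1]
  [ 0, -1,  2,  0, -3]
λ = -3: alg = 5, geom = 2

Step 1 — factor the characteristic polynomial to read off the algebraic multiplicities:
  χ_A(x) = (x + 3)^5

Step 2 — compute geometric multiplicities via the rank-nullity identity g(λ) = n − rank(A − λI):
  rank(A − (-3)·I) = 3, so dim ker(A − (-3)·I) = n − 3 = 2

Summary:
  λ = -3: algebraic multiplicity = 5, geometric multiplicity = 2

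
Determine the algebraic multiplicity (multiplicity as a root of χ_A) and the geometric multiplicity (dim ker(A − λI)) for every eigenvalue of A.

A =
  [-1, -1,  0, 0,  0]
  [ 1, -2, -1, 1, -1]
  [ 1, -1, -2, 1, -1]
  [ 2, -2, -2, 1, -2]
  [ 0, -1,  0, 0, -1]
λ = -1: alg = 5, geom = 3

Step 1 — factor the characteristic polynomial to read off the algebraic multiplicities:
  χ_A(x) = (x + 1)^5

Step 2 — compute geometric multiplicities via the rank-nullity identity g(λ) = n − rank(A − λI):
  rank(A − (-1)·I) = 2, so dim ker(A − (-1)·I) = n − 2 = 3

Summary:
  λ = -1: algebraic multiplicity = 5, geometric multiplicity = 3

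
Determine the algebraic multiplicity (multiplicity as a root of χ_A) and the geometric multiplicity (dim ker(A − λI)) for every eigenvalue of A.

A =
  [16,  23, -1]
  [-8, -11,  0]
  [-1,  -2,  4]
λ = 3: alg = 3, geom = 1

Step 1 — factor the characteristic polynomial to read off the algebraic multiplicities:
  χ_A(x) = (x - 3)^3

Step 2 — compute geometric multiplicities via the rank-nullity identity g(λ) = n − rank(A − λI):
  rank(A − (3)·I) = 2, so dim ker(A − (3)·I) = n − 2 = 1

Summary:
  λ = 3: algebraic multiplicity = 3, geometric multiplicity = 1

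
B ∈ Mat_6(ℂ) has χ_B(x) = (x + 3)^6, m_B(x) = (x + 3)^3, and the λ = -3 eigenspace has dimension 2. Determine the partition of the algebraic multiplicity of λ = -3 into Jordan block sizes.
Block sizes for λ = -3: [3, 3]

Step 1 — from the characteristic polynomial, algebraic multiplicity of λ = -3 is 6. From dim ker(B − (-3)·I) = 2, there are exactly 2 Jordan blocks for λ = -3.
Step 2 — from the minimal polynomial, the factor (x + 3)^3 tells us the largest block for λ = -3 has size 3.
Step 3 — with total size 6, 2 blocks, and largest block 3, the block sizes (in nonincreasing order) are [3, 3].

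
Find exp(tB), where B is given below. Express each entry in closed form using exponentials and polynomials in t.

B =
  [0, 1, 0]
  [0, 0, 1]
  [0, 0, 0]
e^{tB} =
  [1, t, t^2/2]
  [0, 1, t]
  [0, 0, 1]

Strategy: write B = P · J · P⁻¹ where J is a Jordan canonical form, so e^{tB} = P · e^{tJ} · P⁻¹, and e^{tJ} can be computed block-by-block.

B has Jordan form
J =
  [0, 1, 0]
  [0, 0, 1]
  [0, 0, 0]
(up to reordering of blocks).

Per-block formulas:
  For a 3×3 Jordan block J_3(0): exp(t · J_3(0)) = e^(0t)·(I + t·N + (t^2/2)·N^2), where N is the 3×3 nilpotent shift.

After assembling e^{tJ} and conjugating by P, we get:

e^{tB} =
  [1, t, t^2/2]
  [0, 1, t]
  [0, 0, 1]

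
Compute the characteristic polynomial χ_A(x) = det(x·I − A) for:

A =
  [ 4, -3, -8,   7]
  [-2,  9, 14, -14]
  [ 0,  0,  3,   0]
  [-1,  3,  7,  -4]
x^4 - 12*x^3 + 54*x^2 - 108*x + 81

Expanding det(x·I − A) (e.g. by cofactor expansion or by noting that A is similar to its Jordan form J, which has the same characteristic polynomial as A) gives
  χ_A(x) = x^4 - 12*x^3 + 54*x^2 - 108*x + 81
which factors as (x - 3)^4. The eigenvalues (with algebraic multiplicities) are λ = 3 with multiplicity 4.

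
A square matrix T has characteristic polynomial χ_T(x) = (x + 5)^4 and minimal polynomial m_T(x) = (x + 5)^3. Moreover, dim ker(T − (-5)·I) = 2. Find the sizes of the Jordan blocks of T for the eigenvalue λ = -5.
Block sizes for λ = -5: [3, 1]

Step 1 — from the characteristic polynomial, algebraic multiplicity of λ = -5 is 4. From dim ker(T − (-5)·I) = 2, there are exactly 2 Jordan blocks for λ = -5.
Step 2 — from the minimal polynomial, the factor (x + 5)^3 tells us the largest block for λ = -5 has size 3.
Step 3 — with total size 4, 2 blocks, and largest block 3, the block sizes (in nonincreasing order) are [3, 1].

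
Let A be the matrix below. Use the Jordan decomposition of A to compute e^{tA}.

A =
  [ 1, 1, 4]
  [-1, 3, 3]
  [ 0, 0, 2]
e^{tA} =
  [-t*exp(2*t) + exp(2*t), t*exp(2*t), -t^2*exp(2*t)/2 + 4*t*exp(2*t)]
  [-t*exp(2*t), t*exp(2*t) + exp(2*t), -t^2*exp(2*t)/2 + 3*t*exp(2*t)]
  [0, 0, exp(2*t)]

Strategy: write A = P · J · P⁻¹ where J is a Jordan canonical form, so e^{tA} = P · e^{tJ} · P⁻¹, and e^{tJ} can be computed block-by-block.

A has Jordan form
J =
  [2, 1, 0]
  [0, 2, 1]
  [0, 0, 2]
(up to reordering of blocks).

Per-block formulas:
  For a 3×3 Jordan block J_3(2): exp(t · J_3(2)) = e^(2t)·(I + t·N + (t^2/2)·N^2), where N is the 3×3 nilpotent shift.

After assembling e^{tJ} and conjugating by P, we get:

e^{tA} =
  [-t*exp(2*t) + exp(2*t), t*exp(2*t), -t^2*exp(2*t)/2 + 4*t*exp(2*t)]
  [-t*exp(2*t), t*exp(2*t) + exp(2*t), -t^2*exp(2*t)/2 + 3*t*exp(2*t)]
  [0, 0, exp(2*t)]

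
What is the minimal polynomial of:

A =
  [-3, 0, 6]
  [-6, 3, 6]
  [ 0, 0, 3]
x^2 - 9

The characteristic polynomial is χ_A(x) = (x - 3)^2*(x + 3), so the eigenvalues are known. The minimal polynomial is
  m_A(x) = Π_λ (x − λ)^{k_λ}
where k_λ is the size of the *largest* Jordan block for λ (equivalently, the smallest k with (A − λI)^k v = 0 for every generalised eigenvector v of λ).

  λ = -3: largest Jordan block has size 1, contributing (x + 3)
  λ = 3: largest Jordan block has size 1, contributing (x − 3)

So m_A(x) = (x - 3)*(x + 3) = x^2 - 9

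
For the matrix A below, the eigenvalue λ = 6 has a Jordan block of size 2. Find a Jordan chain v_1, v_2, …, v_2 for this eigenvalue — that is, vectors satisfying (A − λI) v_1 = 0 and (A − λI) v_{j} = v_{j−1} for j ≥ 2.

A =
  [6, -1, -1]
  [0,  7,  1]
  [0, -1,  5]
A Jordan chain for λ = 6 of length 2:
v_1 = (-1, 1, -1)ᵀ
v_2 = (0, 1, 0)ᵀ

Let N = A − (6)·I. We want v_2 with N^2 v_2 = 0 but N^1 v_2 ≠ 0; then v_{j-1} := N · v_j for j = 2, …, 2.

Pick v_2 = (0, 1, 0)ᵀ.
Then v_1 = N · v_2 = (-1, 1, -1)ᵀ.

Sanity check: (A − (6)·I) v_1 = (0, 0, 0)ᵀ = 0. ✓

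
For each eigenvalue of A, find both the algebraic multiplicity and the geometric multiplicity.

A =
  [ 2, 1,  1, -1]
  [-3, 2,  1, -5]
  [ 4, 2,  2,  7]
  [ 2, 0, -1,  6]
λ = 3: alg = 4, geom = 2

Step 1 — factor the characteristic polynomial to read off the algebraic multiplicities:
  χ_A(x) = (x - 3)^4

Step 2 — compute geometric multiplicities via the rank-nullity identity g(λ) = n − rank(A − λI):
  rank(A − (3)·I) = 2, so dim ker(A − (3)·I) = n − 2 = 2

Summary:
  λ = 3: algebraic multiplicity = 4, geometric multiplicity = 2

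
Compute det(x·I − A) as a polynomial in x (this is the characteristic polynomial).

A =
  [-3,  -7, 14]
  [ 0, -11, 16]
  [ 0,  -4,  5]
x^3 + 9*x^2 + 27*x + 27

Expanding det(x·I − A) (e.g. by cofactor expansion or by noting that A is similar to its Jordan form J, which has the same characteristic polynomial as A) gives
  χ_A(x) = x^3 + 9*x^2 + 27*x + 27
which factors as (x + 3)^3. The eigenvalues (with algebraic multiplicities) are λ = -3 with multiplicity 3.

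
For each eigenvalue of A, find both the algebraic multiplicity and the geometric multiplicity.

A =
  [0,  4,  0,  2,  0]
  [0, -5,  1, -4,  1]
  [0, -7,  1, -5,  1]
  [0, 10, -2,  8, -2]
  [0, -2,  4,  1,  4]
λ = 0: alg = 3, geom = 2; λ = 4: alg = 2, geom = 1

Step 1 — factor the characteristic polynomial to read off the algebraic multiplicities:
  χ_A(x) = x^3*(x - 4)^2

Step 2 — compute geometric multiplicities via the rank-nullity identity g(λ) = n − rank(A − λI):
  rank(A − (0)·I) = 3, so dim ker(A − (0)·I) = n − 3 = 2
  rank(A − (4)·I) = 4, so dim ker(A − (4)·I) = n − 4 = 1

Summary:
  λ = 0: algebraic multiplicity = 3, geometric multiplicity = 2
  λ = 4: algebraic multiplicity = 2, geometric multiplicity = 1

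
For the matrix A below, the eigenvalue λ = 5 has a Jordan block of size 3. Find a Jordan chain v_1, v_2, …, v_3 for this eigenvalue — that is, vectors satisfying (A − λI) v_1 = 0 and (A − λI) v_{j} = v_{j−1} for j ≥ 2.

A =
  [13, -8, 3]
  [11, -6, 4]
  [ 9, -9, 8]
A Jordan chain for λ = 5 of length 3:
v_1 = (3, 3, 0)ᵀ
v_2 = (8, 11, 9)ᵀ
v_3 = (1, 0, 0)ᵀ

Let N = A − (5)·I. We want v_3 with N^3 v_3 = 0 but N^2 v_3 ≠ 0; then v_{j-1} := N · v_j for j = 3, …, 2.

Pick v_3 = (1, 0, 0)ᵀ.
Then v_2 = N · v_3 = (8, 11, 9)ᵀ.
Then v_1 = N · v_2 = (3, 3, 0)ᵀ.

Sanity check: (A − (5)·I) v_1 = (0, 0, 0)ᵀ = 0. ✓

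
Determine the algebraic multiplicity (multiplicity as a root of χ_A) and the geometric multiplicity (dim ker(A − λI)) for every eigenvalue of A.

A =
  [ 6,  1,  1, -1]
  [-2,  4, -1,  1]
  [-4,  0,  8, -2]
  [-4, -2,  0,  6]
λ = 6: alg = 4, geom = 2

Step 1 — factor the characteristic polynomial to read off the algebraic multiplicities:
  χ_A(x) = (x - 6)^4

Step 2 — compute geometric multiplicities via the rank-nullity identity g(λ) = n − rank(A − λI):
  rank(A − (6)·I) = 2, so dim ker(A − (6)·I) = n − 2 = 2

Summary:
  λ = 6: algebraic multiplicity = 4, geometric multiplicity = 2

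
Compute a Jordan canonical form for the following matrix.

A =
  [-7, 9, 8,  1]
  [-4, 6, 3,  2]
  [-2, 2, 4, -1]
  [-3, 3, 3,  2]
J_1(-1) ⊕ J_3(2)

The characteristic polynomial is
  det(x·I − A) = x^4 - 5*x^3 + 6*x^2 + 4*x - 8 = (x - 2)^3*(x + 1)

Eigenvalues and multiplicities (the geometric multiplicity of λ is n − rank(A − λI), which equals the number of Jordan blocks for λ):
  λ = -1: algebraic multiplicity = 1, geometric multiplicity = 1
  λ = 2: algebraic multiplicity = 3, geometric multiplicity = 1

Determining the block sizes for each eigenvalue:
  λ = -1: one block (gm = 1), so the single block has size am = 1 → block sizes [1]
  λ = 2: one block (gm = 1), so the single block has size am = 3 → block sizes [3]

Assembling the blocks gives a Jordan form
J =
  [-1, 0, 0, 0]
  [ 0, 2, 1, 0]
  [ 0, 0, 2, 1]
  [ 0, 0, 0, 2]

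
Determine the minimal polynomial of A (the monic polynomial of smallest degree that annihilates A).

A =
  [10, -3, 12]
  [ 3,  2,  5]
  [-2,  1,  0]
x^3 - 12*x^2 + 48*x - 64

The characteristic polynomial is χ_A(x) = (x - 4)^3, so the eigenvalues are known. The minimal polynomial is
  m_A(x) = Π_λ (x − λ)^{k_λ}
where k_λ is the size of the *largest* Jordan block for λ (equivalently, the smallest k with (A − λI)^k v = 0 for every generalised eigenvector v of λ).

  λ = 4: largest Jordan block has size 3, contributing (x − 4)^3

So m_A(x) = (x - 4)^3 = x^3 - 12*x^2 + 48*x - 64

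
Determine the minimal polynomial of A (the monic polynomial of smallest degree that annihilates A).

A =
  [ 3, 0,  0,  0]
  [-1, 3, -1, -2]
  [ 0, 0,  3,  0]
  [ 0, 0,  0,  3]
x^2 - 6*x + 9

The characteristic polynomial is χ_A(x) = (x - 3)^4, so the eigenvalues are known. The minimal polynomial is
  m_A(x) = Π_λ (x − λ)^{k_λ}
where k_λ is the size of the *largest* Jordan block for λ (equivalently, the smallest k with (A − λI)^k v = 0 for every generalised eigenvector v of λ).

  λ = 3: largest Jordan block has size 2, contributing (x − 3)^2

So m_A(x) = (x - 3)^2 = x^2 - 6*x + 9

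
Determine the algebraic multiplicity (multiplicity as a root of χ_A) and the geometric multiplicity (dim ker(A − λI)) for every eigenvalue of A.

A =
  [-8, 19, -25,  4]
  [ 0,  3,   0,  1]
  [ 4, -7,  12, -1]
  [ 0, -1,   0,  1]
λ = 2: alg = 4, geom = 2

Step 1 — factor the characteristic polynomial to read off the algebraic multiplicities:
  χ_A(x) = (x - 2)^4

Step 2 — compute geometric multiplicities via the rank-nullity identity g(λ) = n − rank(A − λI):
  rank(A − (2)·I) = 2, so dim ker(A − (2)·I) = n − 2 = 2

Summary:
  λ = 2: algebraic multiplicity = 4, geometric multiplicity = 2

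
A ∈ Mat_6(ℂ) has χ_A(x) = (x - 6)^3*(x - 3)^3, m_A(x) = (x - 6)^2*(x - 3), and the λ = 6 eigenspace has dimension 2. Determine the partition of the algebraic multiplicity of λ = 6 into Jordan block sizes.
Block sizes for λ = 6: [2, 1]

Step 1 — from the characteristic polynomial, algebraic multiplicity of λ = 6 is 3. From dim ker(A − (6)·I) = 2, there are exactly 2 Jordan blocks for λ = 6.
Step 2 — from the minimal polynomial, the factor (x − 6)^2 tells us the largest block for λ = 6 has size 2.
Step 3 — with total size 3, 2 blocks, and largest block 2, the block sizes (in nonincreasing order) are [2, 1].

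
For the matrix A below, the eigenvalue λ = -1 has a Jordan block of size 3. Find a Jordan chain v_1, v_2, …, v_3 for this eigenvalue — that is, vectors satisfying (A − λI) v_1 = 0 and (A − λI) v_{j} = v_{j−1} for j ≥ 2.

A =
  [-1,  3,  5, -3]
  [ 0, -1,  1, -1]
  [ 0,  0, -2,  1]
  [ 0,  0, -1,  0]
A Jordan chain for λ = -1 of length 3:
v_1 = (1, 0, 0, 0)ᵀ
v_2 = (5, 1, -1, -1)ᵀ
v_3 = (0, 0, 1, 0)ᵀ

Let N = A − (-1)·I. We want v_3 with N^3 v_3 = 0 but N^2 v_3 ≠ 0; then v_{j-1} := N · v_j for j = 3, …, 2.

Pick v_3 = (0, 0, 1, 0)ᵀ.
Then v_2 = N · v_3 = (5, 1, -1, -1)ᵀ.
Then v_1 = N · v_2 = (1, 0, 0, 0)ᵀ.

Sanity check: (A − (-1)·I) v_1 = (0, 0, 0, 0)ᵀ = 0. ✓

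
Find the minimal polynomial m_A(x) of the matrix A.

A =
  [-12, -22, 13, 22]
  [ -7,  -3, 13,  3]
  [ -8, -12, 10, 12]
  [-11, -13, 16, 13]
x^4 - 8*x^3 + 16*x^2

The characteristic polynomial is χ_A(x) = x^2*(x - 4)^2, so the eigenvalues are known. The minimal polynomial is
  m_A(x) = Π_λ (x − λ)^{k_λ}
where k_λ is the size of the *largest* Jordan block for λ (equivalently, the smallest k with (A − λI)^k v = 0 for every generalised eigenvector v of λ).

  λ = 0: largest Jordan block has size 2, contributing (x − 0)^2
  λ = 4: largest Jordan block has size 2, contributing (x − 4)^2

So m_A(x) = x^2*(x - 4)^2 = x^4 - 8*x^3 + 16*x^2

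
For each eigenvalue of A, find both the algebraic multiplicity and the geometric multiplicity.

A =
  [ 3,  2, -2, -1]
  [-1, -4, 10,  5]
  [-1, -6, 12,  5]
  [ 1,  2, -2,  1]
λ = 2: alg = 3, geom = 2; λ = 6: alg = 1, geom = 1

Step 1 — factor the characteristic polynomial to read off the algebraic multiplicities:
  χ_A(x) = (x - 6)*(x - 2)^3

Step 2 — compute geometric multiplicities via the rank-nullity identity g(λ) = n − rank(A − λI):
  rank(A − (2)·I) = 2, so dim ker(A − (2)·I) = n − 2 = 2
  rank(A − (6)·I) = 3, so dim ker(A − (6)·I) = n − 3 = 1

Summary:
  λ = 2: algebraic multiplicity = 3, geometric multiplicity = 2
  λ = 6: algebraic multiplicity = 1, geometric multiplicity = 1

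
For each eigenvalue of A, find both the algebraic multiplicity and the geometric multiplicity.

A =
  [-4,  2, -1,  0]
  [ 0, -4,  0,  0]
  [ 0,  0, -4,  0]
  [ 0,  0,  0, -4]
λ = -4: alg = 4, geom = 3

Step 1 — factor the characteristic polynomial to read off the algebraic multiplicities:
  χ_A(x) = (x + 4)^4

Step 2 — compute geometric multiplicities via the rank-nullity identity g(λ) = n − rank(A − λI):
  rank(A − (-4)·I) = 1, so dim ker(A − (-4)·I) = n − 1 = 3

Summary:
  λ = -4: algebraic multiplicity = 4, geometric multiplicity = 3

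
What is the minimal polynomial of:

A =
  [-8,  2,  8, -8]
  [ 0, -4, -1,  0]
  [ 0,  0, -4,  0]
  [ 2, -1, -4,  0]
x^3 + 12*x^2 + 48*x + 64

The characteristic polynomial is χ_A(x) = (x + 4)^4, so the eigenvalues are known. The minimal polynomial is
  m_A(x) = Π_λ (x − λ)^{k_λ}
where k_λ is the size of the *largest* Jordan block for λ (equivalently, the smallest k with (A − λI)^k v = 0 for every generalised eigenvector v of λ).

  λ = -4: largest Jordan block has size 3, contributing (x + 4)^3

So m_A(x) = (x + 4)^3 = x^3 + 12*x^2 + 48*x + 64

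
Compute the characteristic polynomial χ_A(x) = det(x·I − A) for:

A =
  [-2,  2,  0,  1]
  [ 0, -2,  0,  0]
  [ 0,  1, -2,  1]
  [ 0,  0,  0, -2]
x^4 + 8*x^3 + 24*x^2 + 32*x + 16

Expanding det(x·I − A) (e.g. by cofactor expansion or by noting that A is similar to its Jordan form J, which has the same characteristic polynomial as A) gives
  χ_A(x) = x^4 + 8*x^3 + 24*x^2 + 32*x + 16
which factors as (x + 2)^4. The eigenvalues (with algebraic multiplicities) are λ = -2 with multiplicity 4.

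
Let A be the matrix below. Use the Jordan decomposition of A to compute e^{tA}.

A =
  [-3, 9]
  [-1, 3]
e^{tA} =
  [1 - 3*t, 9*t]
  [-t, 3*t + 1]

Strategy: write A = P · J · P⁻¹ where J is a Jordan canonical form, so e^{tA} = P · e^{tJ} · P⁻¹, and e^{tJ} can be computed block-by-block.

A has Jordan form
J =
  [0, 1]
  [0, 0]
(up to reordering of blocks).

Per-block formulas:
  For a 2×2 Jordan block J_2(0): exp(t · J_2(0)) = e^(0t)·(I + t·N), where N is the 2×2 nilpotent shift.

After assembling e^{tJ} and conjugating by P, we get:

e^{tA} =
  [1 - 3*t, 9*t]
  [-t, 3*t + 1]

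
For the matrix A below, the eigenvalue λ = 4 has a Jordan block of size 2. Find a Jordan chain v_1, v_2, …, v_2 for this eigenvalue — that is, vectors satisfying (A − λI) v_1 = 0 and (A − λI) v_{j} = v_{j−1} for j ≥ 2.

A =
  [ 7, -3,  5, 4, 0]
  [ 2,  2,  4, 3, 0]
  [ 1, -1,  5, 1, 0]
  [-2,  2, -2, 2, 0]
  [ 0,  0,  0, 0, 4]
A Jordan chain for λ = 4 of length 2:
v_1 = (3, 2, 1, -2, 0)ᵀ
v_2 = (1, 0, 0, 0, 0)ᵀ

Let N = A − (4)·I. We want v_2 with N^2 v_2 = 0 but N^1 v_2 ≠ 0; then v_{j-1} := N · v_j for j = 2, …, 2.

Pick v_2 = (1, 0, 0, 0, 0)ᵀ.
Then v_1 = N · v_2 = (3, 2, 1, -2, 0)ᵀ.

Sanity check: (A − (4)·I) v_1 = (0, 0, 0, 0, 0)ᵀ = 0. ✓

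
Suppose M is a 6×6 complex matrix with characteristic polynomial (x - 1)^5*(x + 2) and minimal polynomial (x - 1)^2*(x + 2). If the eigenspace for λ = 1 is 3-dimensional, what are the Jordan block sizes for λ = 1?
Block sizes for λ = 1: [2, 2, 1]

Step 1 — from the characteristic polynomial, algebraic multiplicity of λ = 1 is 5. From dim ker(M − (1)·I) = 3, there are exactly 3 Jordan blocks for λ = 1.
Step 2 — from the minimal polynomial, the factor (x − 1)^2 tells us the largest block for λ = 1 has size 2.
Step 3 — with total size 5, 3 blocks, and largest block 2, the block sizes (in nonincreasing order) are [2, 2, 1].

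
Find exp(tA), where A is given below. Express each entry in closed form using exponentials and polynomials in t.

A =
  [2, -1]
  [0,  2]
e^{tA} =
  [exp(2*t), -t*exp(2*t)]
  [0, exp(2*t)]

Strategy: write A = P · J · P⁻¹ where J is a Jordan canonical form, so e^{tA} = P · e^{tJ} · P⁻¹, and e^{tJ} can be computed block-by-block.

A has Jordan form
J =
  [2, 1]
  [0, 2]
(up to reordering of blocks).

Per-block formulas:
  For a 2×2 Jordan block J_2(2): exp(t · J_2(2)) = e^(2t)·(I + t·N), where N is the 2×2 nilpotent shift.

After assembling e^{tJ} and conjugating by P, we get:

e^{tA} =
  [exp(2*t), -t*exp(2*t)]
  [0, exp(2*t)]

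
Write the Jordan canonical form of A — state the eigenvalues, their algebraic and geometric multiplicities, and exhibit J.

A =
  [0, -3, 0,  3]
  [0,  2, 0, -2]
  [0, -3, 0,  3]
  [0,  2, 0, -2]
J_2(0) ⊕ J_1(0) ⊕ J_1(0)

The characteristic polynomial is
  det(x·I − A) = x^4

Eigenvalues and multiplicities (the geometric multiplicity of λ is n − rank(A − λI), which equals the number of Jordan blocks for λ):
  λ = 0: algebraic multiplicity = 4, geometric multiplicity = 3

Determining the block sizes for each eigenvalue:
  λ = 0: 3 blocks summing to 4 forces exactly one block of size 2 and the rest size 1 → block sizes [2, 1, 1]

Assembling the blocks gives a Jordan form
J =
  [0, 1, 0, 0]
  [0, 0, 0, 0]
  [0, 0, 0, 0]
  [0, 0, 0, 0]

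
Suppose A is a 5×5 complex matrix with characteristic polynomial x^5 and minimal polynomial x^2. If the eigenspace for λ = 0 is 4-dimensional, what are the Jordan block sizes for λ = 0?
Block sizes for λ = 0: [2, 1, 1, 1]

Step 1 — from the characteristic polynomial, algebraic multiplicity of λ = 0 is 5. From dim ker(A − (0)·I) = 4, there are exactly 4 Jordan blocks for λ = 0.
Step 2 — from the minimal polynomial, the factor (x − 0)^2 tells us the largest block for λ = 0 has size 2.
Step 3 — with total size 5, 4 blocks, and largest block 2, the block sizes (in nonincreasing order) are [2, 1, 1, 1].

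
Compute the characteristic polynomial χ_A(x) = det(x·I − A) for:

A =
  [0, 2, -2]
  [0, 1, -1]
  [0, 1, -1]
x^3

Expanding det(x·I − A) (e.g. by cofactor expansion or by noting that A is similar to its Jordan form J, which has the same characteristic polynomial as A) gives
  χ_A(x) = x^3
which factors as x^3. The eigenvalues (with algebraic multiplicities) are λ = 0 with multiplicity 3.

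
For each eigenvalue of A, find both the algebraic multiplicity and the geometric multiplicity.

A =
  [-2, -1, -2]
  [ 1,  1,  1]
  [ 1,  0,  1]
λ = 0: alg = 3, geom = 1

Step 1 — factor the characteristic polynomial to read off the algebraic multiplicities:
  χ_A(x) = x^3

Step 2 — compute geometric multiplicities via the rank-nullity identity g(λ) = n − rank(A − λI):
  rank(A − (0)·I) = 2, so dim ker(A − (0)·I) = n − 2 = 1

Summary:
  λ = 0: algebraic multiplicity = 3, geometric multiplicity = 1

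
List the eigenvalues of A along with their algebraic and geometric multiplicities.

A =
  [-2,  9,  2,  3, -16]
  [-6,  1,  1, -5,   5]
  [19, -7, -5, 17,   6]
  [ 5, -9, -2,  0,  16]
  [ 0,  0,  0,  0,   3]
λ = -3: alg = 3, geom = 1; λ = 3: alg = 2, geom = 2

Step 1 — factor the characteristic polynomial to read off the algebraic multiplicities:
  χ_A(x) = (x - 3)^2*(x + 3)^3

Step 2 — compute geometric multiplicities via the rank-nullity identity g(λ) = n − rank(A − λI):
  rank(A − (-3)·I) = 4, so dim ker(A − (-3)·I) = n − 4 = 1
  rank(A − (3)·I) = 3, so dim ker(A − (3)·I) = n − 3 = 2

Summary:
  λ = -3: algebraic multiplicity = 3, geometric multiplicity = 1
  λ = 3: algebraic multiplicity = 2, geometric multiplicity = 2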